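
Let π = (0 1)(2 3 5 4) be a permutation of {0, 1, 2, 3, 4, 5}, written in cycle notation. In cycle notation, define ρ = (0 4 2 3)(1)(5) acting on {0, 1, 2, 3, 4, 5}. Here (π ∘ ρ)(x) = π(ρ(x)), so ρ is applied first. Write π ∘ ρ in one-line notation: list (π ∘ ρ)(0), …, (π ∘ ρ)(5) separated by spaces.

(π ∘ ρ)(x) = π(ρ(x)). Computing each image: π(ρ(0)) = π(4) = 2, π(ρ(1)) = π(1) = 0, π(ρ(2)) = π(3) = 5, π(ρ(3)) = π(0) = 1, π(ρ(4)) = π(2) = 3, π(ρ(5)) = π(5) = 4.
Hence π ∘ ρ = [2 0 5 1 3 4].

2 0 5 1 3 4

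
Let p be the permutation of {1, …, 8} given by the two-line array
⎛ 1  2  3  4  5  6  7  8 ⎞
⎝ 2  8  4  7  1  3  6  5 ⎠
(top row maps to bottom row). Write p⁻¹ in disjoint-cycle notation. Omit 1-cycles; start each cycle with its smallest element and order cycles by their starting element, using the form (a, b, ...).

(1, 5, 8, 2)(3, 6, 7, 4)

The cycle decomposition of p is (1, 2, 8, 5)(3, 4, 7, 6).
Reversing each cycle (and rotating so the smallest element leads) gives p⁻¹ = (1, 5, 8, 2)(3, 6, 7, 4).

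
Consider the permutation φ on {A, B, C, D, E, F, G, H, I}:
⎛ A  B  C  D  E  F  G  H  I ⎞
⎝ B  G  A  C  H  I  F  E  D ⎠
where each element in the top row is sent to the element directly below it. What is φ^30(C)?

B

Tracing C → A → … returns to C after 7 steps, so C lies in a 7-cycle (A B G F I D C).
On a 7-cycle, φ^7 is the identity, so φ^30 = φ^2 there (30 ≡ 2 mod 7).
Advancing 2 steps from C: C → A → B.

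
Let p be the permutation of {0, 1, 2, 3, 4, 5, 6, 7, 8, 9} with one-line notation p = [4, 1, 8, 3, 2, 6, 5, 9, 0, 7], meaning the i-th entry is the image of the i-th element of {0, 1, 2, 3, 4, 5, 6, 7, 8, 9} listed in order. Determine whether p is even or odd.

odd

In disjoint-cycle form the cycle lengths are 4, 2, 2, 1, 1.
A cycle is odd iff its length is even; p has 3 even-length cycles, so sgn(p) = (−1)^3 and p is odd.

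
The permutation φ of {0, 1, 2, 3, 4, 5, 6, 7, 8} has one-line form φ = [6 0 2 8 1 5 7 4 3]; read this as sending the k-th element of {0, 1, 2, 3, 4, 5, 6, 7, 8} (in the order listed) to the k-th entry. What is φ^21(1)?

Tracing 1 → 0 → … returns to 1 after 5 steps, so 1 lies in a 5-cycle (0, 6, 7, 4, 1).
Since the cycle has length 5, φ^21 acts on it the same as φ^1 (21 mod 5 = 1).
Advancing 1 step from 1: 1 → 0.

0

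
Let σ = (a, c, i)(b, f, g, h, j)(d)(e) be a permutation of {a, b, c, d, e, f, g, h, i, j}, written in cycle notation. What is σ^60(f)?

f

f lies in the 5-cycle (b, f, g, h, j).
Powers repeat with period 5 on this cycle, and 60 mod 5 = 0, so σ^60(f) = σ^0(f).
So σ^60(f) = f.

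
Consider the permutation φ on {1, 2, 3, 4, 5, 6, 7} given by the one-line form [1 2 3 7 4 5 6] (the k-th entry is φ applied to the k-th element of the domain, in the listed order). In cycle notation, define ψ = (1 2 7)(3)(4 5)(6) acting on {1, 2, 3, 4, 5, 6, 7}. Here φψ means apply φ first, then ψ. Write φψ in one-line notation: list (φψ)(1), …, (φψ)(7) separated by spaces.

2 7 3 1 5 4 6

(φψ)(x) = ψ(φ(x)). Computing each image: ψ(φ(1)) = ψ(1) = 2, ψ(φ(2)) = ψ(2) = 7, ψ(φ(3)) = ψ(3) = 3, ψ(φ(4)) = ψ(7) = 1, ψ(φ(5)) = ψ(4) = 5, ψ(φ(6)) = ψ(5) = 4, ψ(φ(7)) = ψ(6) = 6.
Hence φψ = [2 7 3 1 5 4 6].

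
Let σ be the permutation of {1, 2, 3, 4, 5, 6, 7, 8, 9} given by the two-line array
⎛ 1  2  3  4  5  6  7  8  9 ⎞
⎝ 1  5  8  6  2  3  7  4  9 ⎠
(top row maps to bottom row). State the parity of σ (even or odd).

In disjoint-cycle form the cycle lengths are 4, 2, 1, 1, 1.
A cycle is odd iff its length is even; σ has 2 even-length cycles, so sgn(σ) = (−1)^2 and σ is even.

even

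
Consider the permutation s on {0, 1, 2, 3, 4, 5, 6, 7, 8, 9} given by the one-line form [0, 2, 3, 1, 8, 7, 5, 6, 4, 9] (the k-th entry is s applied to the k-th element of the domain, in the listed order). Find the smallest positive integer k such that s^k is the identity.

Decomposing into disjoint cycles gives cycle lengths 3, 3, 2, 1, 1.
Since disjoint cycles commute, ord(s) = lcm(3, 3, 2) = 6.

6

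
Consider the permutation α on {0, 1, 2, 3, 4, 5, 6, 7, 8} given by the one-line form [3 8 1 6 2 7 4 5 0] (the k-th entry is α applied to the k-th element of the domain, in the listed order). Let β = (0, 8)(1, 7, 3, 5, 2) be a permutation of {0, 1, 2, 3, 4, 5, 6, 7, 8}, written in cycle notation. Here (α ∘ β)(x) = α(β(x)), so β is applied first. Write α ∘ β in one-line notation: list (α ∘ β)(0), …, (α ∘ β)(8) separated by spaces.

0 5 8 7 2 1 4 6 3

(α ∘ β)(x) = α(β(x)). Computing each image: α(β(0)) = α(8) = 0, α(β(1)) = α(7) = 5, α(β(2)) = α(1) = 8, α(β(3)) = α(5) = 7, α(β(4)) = α(4) = 2, α(β(5)) = α(2) = 1, α(β(6)) = α(6) = 4, α(β(7)) = α(3) = 6, α(β(8)) = α(0) = 3.
Hence α ∘ β = [0 5 8 7 2 1 4 6 3].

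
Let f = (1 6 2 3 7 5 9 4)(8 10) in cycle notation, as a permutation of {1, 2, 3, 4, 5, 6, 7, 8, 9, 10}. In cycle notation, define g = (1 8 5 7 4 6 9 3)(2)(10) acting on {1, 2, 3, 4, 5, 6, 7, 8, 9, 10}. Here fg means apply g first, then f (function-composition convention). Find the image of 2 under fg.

3

g(2) = 2, then f(2) = 3; composing gives (fg)(2) = 3.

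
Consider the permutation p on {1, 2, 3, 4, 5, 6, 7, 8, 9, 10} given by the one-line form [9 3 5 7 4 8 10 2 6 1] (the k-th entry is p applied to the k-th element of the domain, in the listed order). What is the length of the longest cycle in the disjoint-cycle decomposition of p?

Decomposing into disjoint cycles gives (1 9 6 8 2 3 5 4 7 10); the longest has length 10.

10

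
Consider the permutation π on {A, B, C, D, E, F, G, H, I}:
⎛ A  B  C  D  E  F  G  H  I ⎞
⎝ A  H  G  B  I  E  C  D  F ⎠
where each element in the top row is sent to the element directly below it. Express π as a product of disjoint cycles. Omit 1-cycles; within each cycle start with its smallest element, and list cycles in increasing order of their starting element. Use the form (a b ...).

From B: B → H → D → B, closing the cycle (B H D).
Repeating from the next unused element and collecting all non-trivial cycles gives (B H D)(C G)(E I F).

(B H D)(C G)(E I F)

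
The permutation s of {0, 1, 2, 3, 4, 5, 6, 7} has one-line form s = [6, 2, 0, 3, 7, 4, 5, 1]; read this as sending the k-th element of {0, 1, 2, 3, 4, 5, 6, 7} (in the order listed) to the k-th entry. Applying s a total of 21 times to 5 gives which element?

5

Tracing 5 → 4 → … returns to 5 after 7 steps, so 5 lies in a 7-cycle (0 6 5 4 7 1 2).
Since the cycle has length 7, s^21 acts on it the same as s^0 (21 mod 7 = 0).
So s^21(5) = 5.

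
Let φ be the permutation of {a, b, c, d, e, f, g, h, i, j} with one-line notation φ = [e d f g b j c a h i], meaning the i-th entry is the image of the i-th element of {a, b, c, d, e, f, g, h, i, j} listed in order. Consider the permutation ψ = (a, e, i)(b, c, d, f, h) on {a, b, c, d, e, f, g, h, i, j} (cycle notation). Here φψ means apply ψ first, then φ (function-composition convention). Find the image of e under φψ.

ψ(e) = i, then φ(i) = h; composing gives (φψ)(e) = h.

h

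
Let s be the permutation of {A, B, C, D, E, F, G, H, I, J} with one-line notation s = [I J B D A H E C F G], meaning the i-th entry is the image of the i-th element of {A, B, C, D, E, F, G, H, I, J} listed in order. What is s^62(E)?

Tracing E → A → … returns to E after 9 steps, so E lies in a 9-cycle (A, I, F, H, C, B, J, G, E).
Powers repeat with period 9 on this cycle, and 62 mod 9 = 8, so s^62(E) = s^8(E).
Stepping 8 places around the cycle: E → A → I → F → H → C → B → J → G.

G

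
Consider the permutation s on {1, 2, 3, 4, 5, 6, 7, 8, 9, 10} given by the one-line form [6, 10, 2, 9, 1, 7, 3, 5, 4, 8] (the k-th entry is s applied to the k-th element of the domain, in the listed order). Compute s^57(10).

Tracing 10 → 8 → … returns to 10 after 8 steps, so 10 lies in an 8-cycle (1, 6, 7, 3, 2, 10, 8, 5).
Since the cycle has length 8, s^57 acts on it the same as s^1 (57 mod 8 = 1).
Stepping 1 place around the cycle: 10 → 8.

8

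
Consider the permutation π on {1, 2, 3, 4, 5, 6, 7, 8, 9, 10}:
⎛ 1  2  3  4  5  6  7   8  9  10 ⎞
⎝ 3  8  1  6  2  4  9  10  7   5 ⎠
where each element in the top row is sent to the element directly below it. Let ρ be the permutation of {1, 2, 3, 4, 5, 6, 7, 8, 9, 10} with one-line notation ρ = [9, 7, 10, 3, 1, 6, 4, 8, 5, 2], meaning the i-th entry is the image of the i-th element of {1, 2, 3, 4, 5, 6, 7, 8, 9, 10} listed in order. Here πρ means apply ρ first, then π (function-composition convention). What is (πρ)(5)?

ρ(5) = 1, then π(1) = 3; composing gives (πρ)(5) = 3.

3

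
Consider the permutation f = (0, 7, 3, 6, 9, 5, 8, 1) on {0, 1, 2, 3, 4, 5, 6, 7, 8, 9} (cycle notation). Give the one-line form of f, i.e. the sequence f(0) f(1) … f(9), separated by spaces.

7 0 2 6 4 8 9 3 1 5

Each element maps to the next entry in its cycle (wrapping to the front): 0→7, 1→0, 2→2, 3→6, 4→4, 5→8, 6→9, 7→3, 8→1, 9→5.
Listing these in domain order gives 7 0 2 6 4 8 9 3 1 5.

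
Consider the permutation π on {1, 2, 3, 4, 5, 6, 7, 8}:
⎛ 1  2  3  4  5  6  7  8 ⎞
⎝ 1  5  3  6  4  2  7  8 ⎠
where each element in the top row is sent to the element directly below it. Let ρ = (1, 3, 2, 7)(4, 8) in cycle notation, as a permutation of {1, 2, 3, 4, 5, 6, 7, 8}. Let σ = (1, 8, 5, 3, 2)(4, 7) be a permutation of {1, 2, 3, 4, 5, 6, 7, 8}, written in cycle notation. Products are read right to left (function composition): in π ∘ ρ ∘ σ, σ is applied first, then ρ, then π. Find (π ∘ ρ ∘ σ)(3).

7

Apply the permutations in order: σ(3) = 2, then ρ(2) = 7, then π(7) = 7. So (π ∘ ρ ∘ σ)(3) = 7.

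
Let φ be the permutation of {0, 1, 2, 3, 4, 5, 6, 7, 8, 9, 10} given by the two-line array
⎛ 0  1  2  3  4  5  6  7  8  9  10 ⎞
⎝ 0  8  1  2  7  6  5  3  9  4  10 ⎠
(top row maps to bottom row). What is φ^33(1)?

Tracing 1 → 8 → … returns to 1 after 7 steps, so 1 lies in a 7-cycle (1 8 9 4 7 3 2).
Since the cycle has length 7, φ^33 acts on it the same as φ^5 (33 mod 7 = 5).
Advancing 5 steps from 1: 1 → 8 → 9 → 4 → 7 → 3.

3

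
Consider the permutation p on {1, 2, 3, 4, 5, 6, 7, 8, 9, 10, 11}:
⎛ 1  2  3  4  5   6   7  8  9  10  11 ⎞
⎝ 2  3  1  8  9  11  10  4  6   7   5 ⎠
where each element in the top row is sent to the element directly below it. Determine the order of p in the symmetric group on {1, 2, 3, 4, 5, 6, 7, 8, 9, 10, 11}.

12

Writing p as disjoint cycles, the cycle lengths are 4, 3, 2, 2.
The order is lcm(4, 3, 2, 2) = 12.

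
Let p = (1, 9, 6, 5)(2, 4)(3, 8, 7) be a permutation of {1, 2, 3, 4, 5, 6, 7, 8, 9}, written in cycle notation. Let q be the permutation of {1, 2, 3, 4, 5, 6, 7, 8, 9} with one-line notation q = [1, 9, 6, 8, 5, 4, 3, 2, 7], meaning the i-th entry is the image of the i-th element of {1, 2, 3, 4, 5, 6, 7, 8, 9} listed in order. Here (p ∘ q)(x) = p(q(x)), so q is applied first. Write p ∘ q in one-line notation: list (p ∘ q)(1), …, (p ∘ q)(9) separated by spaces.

For each element, apply q then p: 1 → 1 → 9; 2 → 9 → 6; 3 → 6 → 5; 4 → 8 → 7; 5 → 5 → 1; 6 → 4 → 2; 7 → 3 → 8; 8 → 2 → 4; 9 → 7 → 3.
So p ∘ q in one-line form is 9 6 5 7 1 2 8 4 3.

9 6 5 7 1 2 8 4 3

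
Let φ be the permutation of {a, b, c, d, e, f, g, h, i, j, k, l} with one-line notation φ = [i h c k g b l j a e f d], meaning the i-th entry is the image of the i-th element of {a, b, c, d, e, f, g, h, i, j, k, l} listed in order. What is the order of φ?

18

Writing φ as disjoint cycles, the cycle lengths are 9, 2, 1.
The order of φ is the least common multiple of its cycle lengths: lcm(9, 2) = 18.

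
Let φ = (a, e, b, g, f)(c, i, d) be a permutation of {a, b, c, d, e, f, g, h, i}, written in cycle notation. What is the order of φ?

The disjoint cycles have lengths 5, 3, 1.
Since disjoint cycles commute, ord(φ) = lcm(5, 3) = 15.

15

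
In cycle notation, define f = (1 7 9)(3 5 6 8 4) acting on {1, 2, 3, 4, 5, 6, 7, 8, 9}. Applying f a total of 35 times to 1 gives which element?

1 lies in the 3-cycle (1 7 9).
Powers repeat with period 3 on this cycle, and 35 mod 3 = 2, so f^35(1) = f^2(1).
Stepping 2 places around the cycle: 1 → 7 → 9.

9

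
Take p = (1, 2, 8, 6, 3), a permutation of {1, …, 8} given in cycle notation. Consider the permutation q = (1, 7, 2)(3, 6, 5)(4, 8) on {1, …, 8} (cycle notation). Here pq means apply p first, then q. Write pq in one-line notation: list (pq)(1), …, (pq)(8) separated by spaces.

(pq)(x) = q(p(x)). Computing each image: q(p(1)) = q(2) = 1, q(p(2)) = q(8) = 4, q(p(3)) = q(1) = 7, q(p(4)) = q(4) = 8, q(p(5)) = q(5) = 3, q(p(6)) = q(3) = 6, q(p(7)) = q(7) = 2, q(p(8)) = q(6) = 5.
Hence pq = [1 4 7 8 3 6 2 5].

1 4 7 8 3 6 2 5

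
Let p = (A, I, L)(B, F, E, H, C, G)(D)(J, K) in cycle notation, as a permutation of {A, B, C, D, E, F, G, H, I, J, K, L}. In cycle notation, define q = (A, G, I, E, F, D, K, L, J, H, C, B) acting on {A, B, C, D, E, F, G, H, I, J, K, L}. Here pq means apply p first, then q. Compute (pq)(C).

(pq)(C) = q(p(C)). p(C) = G, then q(G) = I. So (pq)(C) = I.

I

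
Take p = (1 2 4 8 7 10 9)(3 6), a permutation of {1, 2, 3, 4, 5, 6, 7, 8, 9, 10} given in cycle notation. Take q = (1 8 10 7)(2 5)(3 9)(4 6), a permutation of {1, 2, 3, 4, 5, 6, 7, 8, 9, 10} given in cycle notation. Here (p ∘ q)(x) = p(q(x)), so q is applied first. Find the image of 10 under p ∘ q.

q(10) = 7, then p(7) = 10; composing gives (p ∘ q)(10) = 10.

10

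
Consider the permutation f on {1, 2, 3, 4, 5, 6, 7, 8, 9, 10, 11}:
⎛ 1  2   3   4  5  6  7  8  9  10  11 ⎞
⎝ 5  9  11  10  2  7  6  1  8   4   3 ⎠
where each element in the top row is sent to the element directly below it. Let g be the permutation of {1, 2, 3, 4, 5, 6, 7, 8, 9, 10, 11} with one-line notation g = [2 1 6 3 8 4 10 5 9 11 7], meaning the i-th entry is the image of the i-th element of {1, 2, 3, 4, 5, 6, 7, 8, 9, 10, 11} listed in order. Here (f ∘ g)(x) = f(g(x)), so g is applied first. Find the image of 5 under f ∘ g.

g(5) = 8, then f(8) = 1; composing gives (f ∘ g)(5) = 1.

1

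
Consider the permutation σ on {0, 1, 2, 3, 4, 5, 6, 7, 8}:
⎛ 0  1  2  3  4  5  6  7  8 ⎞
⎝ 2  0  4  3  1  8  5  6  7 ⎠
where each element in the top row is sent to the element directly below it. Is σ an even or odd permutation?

In disjoint-cycle form the cycle lengths are 4, 4, 1.
A cycle is odd iff its length is even; σ has 2 even-length cycles, so sgn(σ) = (−1)^2 and σ is even.

even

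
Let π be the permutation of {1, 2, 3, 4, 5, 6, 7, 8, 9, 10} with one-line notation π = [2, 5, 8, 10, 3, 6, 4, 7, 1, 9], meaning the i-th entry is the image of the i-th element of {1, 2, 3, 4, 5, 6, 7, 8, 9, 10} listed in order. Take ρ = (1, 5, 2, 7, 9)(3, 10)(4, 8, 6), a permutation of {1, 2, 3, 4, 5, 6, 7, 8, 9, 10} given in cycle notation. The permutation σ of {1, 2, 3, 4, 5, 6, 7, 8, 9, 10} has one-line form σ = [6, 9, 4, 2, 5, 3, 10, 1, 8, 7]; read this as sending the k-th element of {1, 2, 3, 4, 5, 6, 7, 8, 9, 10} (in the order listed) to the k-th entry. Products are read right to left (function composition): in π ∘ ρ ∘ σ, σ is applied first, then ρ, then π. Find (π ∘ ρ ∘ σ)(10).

(π ∘ ρ ∘ σ)(10) = π(ρ(σ(10))). σ(10) = 7, then ρ(7) = 9, then π(9) = 1, so the result is 1.

1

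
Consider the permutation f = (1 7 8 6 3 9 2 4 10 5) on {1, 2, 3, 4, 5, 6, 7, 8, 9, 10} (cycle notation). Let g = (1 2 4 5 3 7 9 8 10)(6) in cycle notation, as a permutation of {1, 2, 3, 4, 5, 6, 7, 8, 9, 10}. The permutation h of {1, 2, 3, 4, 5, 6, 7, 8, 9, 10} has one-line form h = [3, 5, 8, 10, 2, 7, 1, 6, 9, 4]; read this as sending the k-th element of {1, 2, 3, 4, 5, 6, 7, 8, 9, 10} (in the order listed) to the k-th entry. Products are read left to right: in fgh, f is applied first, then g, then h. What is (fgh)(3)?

6

Apply the permutations in order: f(3) = 9, then g(9) = 8, then h(8) = 6. So (fgh)(3) = 6.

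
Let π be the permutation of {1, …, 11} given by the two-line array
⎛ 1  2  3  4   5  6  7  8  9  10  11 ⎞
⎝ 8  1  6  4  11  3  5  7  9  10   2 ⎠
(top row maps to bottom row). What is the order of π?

6

Decomposing into disjoint cycles gives cycle lengths 6, 2, 1, 1, 1.
The order of π is the least common multiple of its cycle lengths: lcm(6, 2) = 6.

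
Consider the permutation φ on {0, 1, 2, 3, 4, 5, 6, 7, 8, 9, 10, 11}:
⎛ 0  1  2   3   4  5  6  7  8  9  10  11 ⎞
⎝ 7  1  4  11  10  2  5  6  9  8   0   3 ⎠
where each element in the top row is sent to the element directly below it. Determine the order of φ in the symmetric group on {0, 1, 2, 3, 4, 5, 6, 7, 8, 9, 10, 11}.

Writing φ as disjoint cycles, the cycle lengths are 7, 2, 2, 1.
The order is lcm(7, 2, 2) = 14.

14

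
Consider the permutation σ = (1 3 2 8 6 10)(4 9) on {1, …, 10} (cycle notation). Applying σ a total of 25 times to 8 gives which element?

8 lies in the 6-cycle (1 3 2 8 6 10).
On a 6-cycle, σ^6 is the identity, so σ^25 = σ^1 there (25 ≡ 1 mod 6).
Advancing 1 step from 8: 8 → 6.

6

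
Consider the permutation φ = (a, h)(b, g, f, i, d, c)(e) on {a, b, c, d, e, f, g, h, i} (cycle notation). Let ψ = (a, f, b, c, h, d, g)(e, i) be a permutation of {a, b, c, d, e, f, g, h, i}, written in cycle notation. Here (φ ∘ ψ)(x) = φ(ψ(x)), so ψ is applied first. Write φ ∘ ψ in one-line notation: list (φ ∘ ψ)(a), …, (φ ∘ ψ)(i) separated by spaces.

(φ ∘ ψ)(x) = φ(ψ(x)). Computing each image: φ(ψ(a)) = φ(f) = i, φ(ψ(b)) = φ(c) = b, φ(ψ(c)) = φ(h) = a, φ(ψ(d)) = φ(g) = f, φ(ψ(e)) = φ(i) = d, φ(ψ(f)) = φ(b) = g, φ(ψ(g)) = φ(a) = h, φ(ψ(h)) = φ(d) = c, φ(ψ(i)) = φ(e) = e.
Hence φ ∘ ψ = [i b a f d g h c e].

i b a f d g h c e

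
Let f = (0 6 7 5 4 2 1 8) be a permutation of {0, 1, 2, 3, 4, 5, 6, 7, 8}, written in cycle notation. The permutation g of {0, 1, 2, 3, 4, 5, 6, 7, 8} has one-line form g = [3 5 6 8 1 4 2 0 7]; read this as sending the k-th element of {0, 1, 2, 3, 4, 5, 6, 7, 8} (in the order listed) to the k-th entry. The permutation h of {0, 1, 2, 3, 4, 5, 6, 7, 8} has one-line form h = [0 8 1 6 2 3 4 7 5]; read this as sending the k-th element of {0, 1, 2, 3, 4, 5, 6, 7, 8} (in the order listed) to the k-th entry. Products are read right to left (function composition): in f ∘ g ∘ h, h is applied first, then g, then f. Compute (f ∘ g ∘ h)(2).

4

(f ∘ g ∘ h)(2) = f(g(h(2))). h(2) = 1, then g(1) = 5, then f(5) = 4, so the result is 4.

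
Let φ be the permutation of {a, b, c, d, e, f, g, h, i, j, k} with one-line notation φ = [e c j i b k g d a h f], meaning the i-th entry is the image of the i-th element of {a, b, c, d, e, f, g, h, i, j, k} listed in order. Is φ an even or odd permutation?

In disjoint-cycle form the cycle lengths are 8, 2, 1.
A cycle of length ℓ contributes ℓ−1 transpositions, so φ is a product of 7 + 1 = 8 transpositions — even.

even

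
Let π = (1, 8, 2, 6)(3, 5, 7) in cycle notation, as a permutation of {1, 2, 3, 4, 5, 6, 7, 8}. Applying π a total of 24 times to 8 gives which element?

8 lies in the 4-cycle (1, 8, 2, 6).
On a 4-cycle, π^4 is the identity, so π^24 = π^0 there (24 ≡ 0 mod 4).
So π^24(8) = 8.

8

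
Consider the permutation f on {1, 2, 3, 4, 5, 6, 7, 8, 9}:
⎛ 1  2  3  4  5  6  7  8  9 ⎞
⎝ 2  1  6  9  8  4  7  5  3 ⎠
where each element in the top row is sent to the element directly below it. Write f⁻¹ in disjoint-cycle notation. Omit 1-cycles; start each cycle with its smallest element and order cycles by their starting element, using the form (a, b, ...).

The cycle decomposition of f is (1, 2)(3, 6, 4, 9)(5, 8).
The inverse reverses every cycle; in canonical form, f⁻¹ = (1, 2)(3, 9, 4, 6)(5, 8).

(1, 2)(3, 9, 4, 6)(5, 8)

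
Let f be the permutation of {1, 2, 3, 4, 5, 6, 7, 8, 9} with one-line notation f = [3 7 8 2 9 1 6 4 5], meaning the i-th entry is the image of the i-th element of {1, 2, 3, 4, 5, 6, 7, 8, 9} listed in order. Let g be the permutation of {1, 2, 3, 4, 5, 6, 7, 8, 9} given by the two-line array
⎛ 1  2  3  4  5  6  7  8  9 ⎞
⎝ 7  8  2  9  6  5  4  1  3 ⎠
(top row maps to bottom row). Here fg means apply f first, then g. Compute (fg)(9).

6

First apply f: f(9) = 5, then g(5) = 6. Thus (fg)(9) = 6.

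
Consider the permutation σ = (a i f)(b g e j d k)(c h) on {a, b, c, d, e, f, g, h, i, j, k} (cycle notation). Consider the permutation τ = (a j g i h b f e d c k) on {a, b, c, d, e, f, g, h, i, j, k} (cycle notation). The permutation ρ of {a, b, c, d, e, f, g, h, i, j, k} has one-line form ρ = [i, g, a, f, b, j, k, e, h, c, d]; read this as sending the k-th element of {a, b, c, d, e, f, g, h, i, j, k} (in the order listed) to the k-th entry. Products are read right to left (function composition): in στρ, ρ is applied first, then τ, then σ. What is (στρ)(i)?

g

Chase i: ρ(i) = h; τ(h) = b; σ(b) = g. Hence (στρ)(i) = g.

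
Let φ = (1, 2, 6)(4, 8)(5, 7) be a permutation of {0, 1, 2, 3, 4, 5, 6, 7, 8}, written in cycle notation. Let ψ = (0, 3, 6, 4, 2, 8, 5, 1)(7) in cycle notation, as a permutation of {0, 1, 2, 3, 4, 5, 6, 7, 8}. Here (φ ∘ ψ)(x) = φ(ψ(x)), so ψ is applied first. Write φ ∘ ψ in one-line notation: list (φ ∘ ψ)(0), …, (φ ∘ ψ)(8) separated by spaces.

For each element, apply ψ then φ: 0 → 3 → 3; 1 → 0 → 0; 2 → 8 → 4; 3 → 6 → 1; 4 → 2 → 6; 5 → 1 → 2; 6 → 4 → 8; 7 → 7 → 5; 8 → 5 → 7.
So φ ∘ ψ in one-line form is 3 0 4 1 6 2 8 5 7.

3 0 4 1 6 2 8 5 7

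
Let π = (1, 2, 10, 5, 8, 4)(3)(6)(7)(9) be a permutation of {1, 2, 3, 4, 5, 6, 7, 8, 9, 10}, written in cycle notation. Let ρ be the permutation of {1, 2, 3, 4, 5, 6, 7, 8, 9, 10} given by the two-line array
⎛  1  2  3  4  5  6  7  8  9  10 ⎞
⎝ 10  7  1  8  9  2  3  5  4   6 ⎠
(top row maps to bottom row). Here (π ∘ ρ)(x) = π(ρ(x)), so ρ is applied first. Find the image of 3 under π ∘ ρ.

2

First apply ρ: ρ(3) = 1, then π(1) = 2. Thus (π ∘ ρ)(3) = 2.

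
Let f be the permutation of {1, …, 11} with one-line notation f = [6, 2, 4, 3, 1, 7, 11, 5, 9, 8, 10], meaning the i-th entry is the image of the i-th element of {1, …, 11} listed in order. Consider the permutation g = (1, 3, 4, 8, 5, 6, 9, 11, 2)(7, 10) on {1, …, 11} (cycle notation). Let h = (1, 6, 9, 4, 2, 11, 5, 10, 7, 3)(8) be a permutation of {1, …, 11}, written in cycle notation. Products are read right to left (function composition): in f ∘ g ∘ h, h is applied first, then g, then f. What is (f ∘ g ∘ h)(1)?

Apply the permutations in order: h(1) = 6, then g(6) = 9, then f(9) = 9. So (f ∘ g ∘ h)(1) = 9.

9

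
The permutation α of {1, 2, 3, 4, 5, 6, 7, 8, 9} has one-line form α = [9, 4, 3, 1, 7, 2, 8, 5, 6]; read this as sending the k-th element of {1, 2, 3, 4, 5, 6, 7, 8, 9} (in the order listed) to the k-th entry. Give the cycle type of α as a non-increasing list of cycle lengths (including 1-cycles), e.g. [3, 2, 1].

The disjoint cycles are (1 9 6 2 4)(3)(5 7 8), with lengths 5, 3, 1 in non-increasing order.

[5, 3, 1]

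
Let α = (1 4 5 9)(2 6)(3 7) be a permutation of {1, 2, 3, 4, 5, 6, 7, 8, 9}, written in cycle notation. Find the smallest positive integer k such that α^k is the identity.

The cycle type of α is (4, 2, 2, 1).
The order of α is the least common multiple of its cycle lengths: lcm(4, 2, 2) = 4.

4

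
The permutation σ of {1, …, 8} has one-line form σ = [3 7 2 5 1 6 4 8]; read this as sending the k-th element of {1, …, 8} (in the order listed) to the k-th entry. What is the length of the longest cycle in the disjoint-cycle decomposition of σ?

Decomposing into disjoint cycles gives (1, 3, 2, 7, 4, 5); the longest has length 6.

6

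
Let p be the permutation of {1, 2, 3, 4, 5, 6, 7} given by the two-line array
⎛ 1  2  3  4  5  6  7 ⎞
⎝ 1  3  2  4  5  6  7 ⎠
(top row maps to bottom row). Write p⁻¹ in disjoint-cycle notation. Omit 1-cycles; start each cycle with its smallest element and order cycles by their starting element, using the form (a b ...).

(2 3)

First write p in disjoint cycles: (2 3).
The inverse reverses every cycle; in canonical form, p⁻¹ = (2 3).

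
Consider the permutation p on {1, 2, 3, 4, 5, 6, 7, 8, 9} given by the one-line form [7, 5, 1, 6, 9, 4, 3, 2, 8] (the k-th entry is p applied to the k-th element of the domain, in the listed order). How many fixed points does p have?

No element satisfies p(x) = x, so there are 0 fixed points.

0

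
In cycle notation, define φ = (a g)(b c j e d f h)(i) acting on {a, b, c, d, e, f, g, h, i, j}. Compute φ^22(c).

j

c lies in the 7-cycle (b c j e d f h).
Powers repeat with period 7 on this cycle, and 22 mod 7 = 1, so φ^22(c) = φ^1(c).
Advancing 1 step from c: c → j.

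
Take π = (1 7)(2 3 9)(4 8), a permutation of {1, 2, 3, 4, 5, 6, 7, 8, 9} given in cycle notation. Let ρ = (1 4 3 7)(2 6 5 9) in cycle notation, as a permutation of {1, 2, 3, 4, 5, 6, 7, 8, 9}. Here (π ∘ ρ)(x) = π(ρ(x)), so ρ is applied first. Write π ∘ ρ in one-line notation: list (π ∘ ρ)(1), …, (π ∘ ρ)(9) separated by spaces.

8 6 1 9 2 5 7 4 3

For each element, apply ρ then π: 1 → 4 → 8; 2 → 6 → 6; 3 → 7 → 1; 4 → 3 → 9; 5 → 9 → 2; 6 → 5 → 5; 7 → 1 → 7; 8 → 8 → 4; 9 → 2 → 3.
Collecting the images, π ∘ ρ = [8 6 1 9 2 5 7 4 3].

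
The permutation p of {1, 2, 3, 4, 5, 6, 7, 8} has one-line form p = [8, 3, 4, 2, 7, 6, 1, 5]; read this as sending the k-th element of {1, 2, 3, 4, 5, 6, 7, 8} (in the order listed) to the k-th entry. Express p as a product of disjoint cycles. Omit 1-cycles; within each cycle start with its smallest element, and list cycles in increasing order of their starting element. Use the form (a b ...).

(1 8 5 7)(2 3 4)

Start at 1 and follow images: 1 → 8 → 5 → 7 → 1, giving the cycle (1 8 5 7).
Repeating from the next unused element and collecting all non-trivial cycles gives (1 8 5 7)(2 3 4).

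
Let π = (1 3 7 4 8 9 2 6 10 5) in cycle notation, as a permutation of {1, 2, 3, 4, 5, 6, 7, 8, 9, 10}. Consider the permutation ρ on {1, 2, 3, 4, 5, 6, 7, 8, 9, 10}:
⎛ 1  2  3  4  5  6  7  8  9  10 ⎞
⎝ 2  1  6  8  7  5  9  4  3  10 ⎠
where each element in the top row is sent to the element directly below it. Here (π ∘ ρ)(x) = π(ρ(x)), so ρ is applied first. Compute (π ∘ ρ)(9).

7

ρ(9) = 3, then π(3) = 7; composing gives (π ∘ ρ)(9) = 7.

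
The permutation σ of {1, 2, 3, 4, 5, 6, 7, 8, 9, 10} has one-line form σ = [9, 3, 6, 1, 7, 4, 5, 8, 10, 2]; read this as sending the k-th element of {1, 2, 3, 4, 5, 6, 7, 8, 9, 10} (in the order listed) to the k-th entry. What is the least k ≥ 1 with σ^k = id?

Writing σ as disjoint cycles, the cycle lengths are 7, 2, 1.
The order of σ is the least common multiple of its cycle lengths: lcm(7, 2) = 14.

14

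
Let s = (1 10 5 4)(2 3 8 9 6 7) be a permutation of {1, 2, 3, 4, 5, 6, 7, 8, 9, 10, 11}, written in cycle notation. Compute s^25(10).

5

10 lies in the 4-cycle (1 10 5 4).
Since the cycle has length 4, s^25 acts on it the same as s^1 (25 mod 4 = 1).
Advancing 1 step from 10: 10 → 5.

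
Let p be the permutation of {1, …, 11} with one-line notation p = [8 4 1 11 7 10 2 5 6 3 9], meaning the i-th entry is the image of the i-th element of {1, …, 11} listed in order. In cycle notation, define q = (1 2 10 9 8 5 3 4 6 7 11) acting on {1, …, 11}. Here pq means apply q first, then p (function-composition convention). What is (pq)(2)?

3

q(2) = 10, then p(10) = 3; composing gives (pq)(2) = 3.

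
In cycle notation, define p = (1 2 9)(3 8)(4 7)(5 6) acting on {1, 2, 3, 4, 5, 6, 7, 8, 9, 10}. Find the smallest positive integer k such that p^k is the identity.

6

The disjoint cycles have lengths 3, 2, 2, 2, 1.
The order of p is the least common multiple of its cycle lengths: lcm(3, 2, 2, 2) = 6.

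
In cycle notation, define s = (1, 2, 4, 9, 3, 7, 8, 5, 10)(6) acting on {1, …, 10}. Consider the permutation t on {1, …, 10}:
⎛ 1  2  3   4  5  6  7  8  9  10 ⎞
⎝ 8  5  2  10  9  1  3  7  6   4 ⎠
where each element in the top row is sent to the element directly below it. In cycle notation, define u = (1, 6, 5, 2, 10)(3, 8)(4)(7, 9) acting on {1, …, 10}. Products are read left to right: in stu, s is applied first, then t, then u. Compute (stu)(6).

6

Apply the permutations in order: s(6) = 6, then t(6) = 1, then u(1) = 6. So (stu)(6) = 6.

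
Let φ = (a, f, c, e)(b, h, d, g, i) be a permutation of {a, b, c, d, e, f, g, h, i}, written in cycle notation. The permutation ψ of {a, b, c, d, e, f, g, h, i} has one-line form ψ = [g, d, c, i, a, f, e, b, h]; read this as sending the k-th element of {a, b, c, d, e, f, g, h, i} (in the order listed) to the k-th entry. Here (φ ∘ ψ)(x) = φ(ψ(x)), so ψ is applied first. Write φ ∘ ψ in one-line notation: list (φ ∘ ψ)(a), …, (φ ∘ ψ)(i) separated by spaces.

Chase each element through ψ then φ: a → g → i; b → d → g; c → c → e; d → i → b; e → a → f; f → f → c; g → e → a; h → b → h; i → h → d.
So φ ∘ ψ in one-line form is i g e b f c a h d.

i g e b f c a h d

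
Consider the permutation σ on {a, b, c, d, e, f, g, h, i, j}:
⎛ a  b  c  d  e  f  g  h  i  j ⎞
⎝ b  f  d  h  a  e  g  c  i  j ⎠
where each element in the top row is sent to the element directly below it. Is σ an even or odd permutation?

odd

In disjoint-cycle form the cycle lengths are 4, 3, 1, 1, 1.
A cycle of length ℓ contributes ℓ−1 transpositions, so σ is a product of 3 + 2 = 5 transpositions — odd.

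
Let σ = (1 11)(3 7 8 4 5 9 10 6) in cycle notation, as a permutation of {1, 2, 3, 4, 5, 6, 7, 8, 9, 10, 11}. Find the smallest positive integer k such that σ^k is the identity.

The cycle type of σ is (8, 2, 1).
The order is lcm(8, 2) = 8.

8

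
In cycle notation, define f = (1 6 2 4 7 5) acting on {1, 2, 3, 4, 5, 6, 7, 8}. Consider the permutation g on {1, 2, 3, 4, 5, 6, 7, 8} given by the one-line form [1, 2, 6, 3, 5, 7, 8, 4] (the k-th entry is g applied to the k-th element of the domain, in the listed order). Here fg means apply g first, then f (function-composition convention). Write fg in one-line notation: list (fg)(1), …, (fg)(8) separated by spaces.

For each element, apply g then f: 1 → 1 → 6; 2 → 2 → 4; 3 → 6 → 2; 4 → 3 → 3; 5 → 5 → 1; 6 → 7 → 5; 7 → 8 → 8; 8 → 4 → 7.
So fg in one-line form is 6 4 2 3 1 5 8 7.

6 4 2 3 1 5 8 7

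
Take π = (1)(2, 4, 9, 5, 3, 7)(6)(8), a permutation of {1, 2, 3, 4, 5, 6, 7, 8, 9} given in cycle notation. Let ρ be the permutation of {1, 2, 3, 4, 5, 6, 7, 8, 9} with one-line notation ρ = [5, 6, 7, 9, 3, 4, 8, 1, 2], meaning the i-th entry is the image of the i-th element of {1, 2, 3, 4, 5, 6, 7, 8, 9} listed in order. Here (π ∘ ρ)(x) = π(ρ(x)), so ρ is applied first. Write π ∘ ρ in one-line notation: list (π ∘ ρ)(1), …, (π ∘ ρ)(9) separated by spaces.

Chase each element through ρ then π: 1 → 5 → 3; 2 → 6 → 6; 3 → 7 → 2; 4 → 9 → 5; 5 → 3 → 7; 6 → 4 → 9; 7 → 8 → 8; 8 → 1 → 1; 9 → 2 → 4.
Collecting the images, π ∘ ρ = [3 6 2 5 7 9 8 1 4].

3 6 2 5 7 9 8 1 4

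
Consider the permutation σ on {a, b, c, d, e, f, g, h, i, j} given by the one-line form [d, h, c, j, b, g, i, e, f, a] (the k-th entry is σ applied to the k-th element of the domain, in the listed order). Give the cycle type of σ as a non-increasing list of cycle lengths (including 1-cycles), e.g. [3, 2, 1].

[3, 3, 3, 1]

The disjoint cycles are (a, d, j)(b, h, e)(c)(f, g, i), with lengths 3, 3, 3, 1 in non-increasing order.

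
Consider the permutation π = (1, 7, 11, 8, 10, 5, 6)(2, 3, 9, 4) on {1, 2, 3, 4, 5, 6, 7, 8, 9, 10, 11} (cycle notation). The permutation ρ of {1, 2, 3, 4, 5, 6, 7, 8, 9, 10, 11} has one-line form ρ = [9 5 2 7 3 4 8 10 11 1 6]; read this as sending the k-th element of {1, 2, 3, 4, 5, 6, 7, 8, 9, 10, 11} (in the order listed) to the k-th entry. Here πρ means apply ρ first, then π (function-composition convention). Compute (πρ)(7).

10

ρ(7) = 8, then π(8) = 10; composing gives (πρ)(7) = 10.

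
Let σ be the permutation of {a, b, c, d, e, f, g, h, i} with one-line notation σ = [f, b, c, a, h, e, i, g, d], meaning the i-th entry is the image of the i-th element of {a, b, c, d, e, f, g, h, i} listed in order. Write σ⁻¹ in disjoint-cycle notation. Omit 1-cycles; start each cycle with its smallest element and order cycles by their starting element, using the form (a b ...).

The cycle decomposition of σ is (a f e h g i d).
Reversing each cycle (and rotating so the smallest element leads) gives σ⁻¹ = (a d i g h e f).

(a d i g h e f)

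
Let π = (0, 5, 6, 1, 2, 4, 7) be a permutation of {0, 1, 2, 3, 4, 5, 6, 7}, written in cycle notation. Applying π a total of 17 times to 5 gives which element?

2

5 lies in the 7-cycle (0, 5, 6, 1, 2, 4, 7).
Since the cycle has length 7, π^17 acts on it the same as π^3 (17 mod 7 = 3).
Advancing 3 steps from 5: 5 → 6 → 1 → 2.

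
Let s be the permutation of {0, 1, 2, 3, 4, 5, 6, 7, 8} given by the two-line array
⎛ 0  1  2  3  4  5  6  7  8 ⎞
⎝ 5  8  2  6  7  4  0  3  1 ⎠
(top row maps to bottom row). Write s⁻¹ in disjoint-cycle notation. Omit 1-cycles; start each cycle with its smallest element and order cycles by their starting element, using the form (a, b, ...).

First write s in disjoint cycles: (0, 5, 4, 7, 3, 6)(1, 8).
Reversing each cycle (and rotating so the smallest element leads) gives s⁻¹ = (0, 6, 3, 7, 4, 5)(1, 8).

(0, 6, 3, 7, 4, 5)(1, 8)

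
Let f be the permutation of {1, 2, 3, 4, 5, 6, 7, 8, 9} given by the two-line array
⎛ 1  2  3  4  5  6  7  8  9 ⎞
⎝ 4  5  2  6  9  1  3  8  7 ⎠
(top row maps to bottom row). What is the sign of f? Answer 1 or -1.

In disjoint-cycle form the cycle lengths are 5, 3, 1.
A cycle of length ℓ contributes ℓ−1 transpositions, so f is a product of 4 + 2 = 6 transpositions — even.

1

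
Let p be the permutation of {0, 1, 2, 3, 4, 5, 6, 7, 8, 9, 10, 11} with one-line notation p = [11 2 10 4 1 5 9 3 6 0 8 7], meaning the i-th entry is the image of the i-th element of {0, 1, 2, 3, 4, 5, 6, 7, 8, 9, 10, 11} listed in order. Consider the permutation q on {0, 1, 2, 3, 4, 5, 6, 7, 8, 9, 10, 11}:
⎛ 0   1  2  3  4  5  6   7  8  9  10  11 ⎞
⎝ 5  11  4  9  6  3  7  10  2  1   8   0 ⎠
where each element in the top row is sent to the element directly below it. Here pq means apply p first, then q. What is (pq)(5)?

3

(pq)(5) = q(p(5)). p(5) = 5, then q(5) = 3. So (pq)(5) = 3.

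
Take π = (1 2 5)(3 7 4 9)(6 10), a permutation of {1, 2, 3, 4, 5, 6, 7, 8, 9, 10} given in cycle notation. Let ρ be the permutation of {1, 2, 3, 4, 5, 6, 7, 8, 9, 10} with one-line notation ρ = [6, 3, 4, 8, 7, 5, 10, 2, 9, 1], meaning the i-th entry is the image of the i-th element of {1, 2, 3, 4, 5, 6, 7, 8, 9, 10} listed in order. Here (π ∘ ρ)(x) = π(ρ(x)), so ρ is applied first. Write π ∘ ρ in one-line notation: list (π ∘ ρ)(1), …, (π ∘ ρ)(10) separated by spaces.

(π ∘ ρ)(x) = π(ρ(x)). Computing each image: π(ρ(1)) = π(6) = 10, π(ρ(2)) = π(3) = 7, π(ρ(3)) = π(4) = 9, π(ρ(4)) = π(8) = 8, π(ρ(5)) = π(7) = 4, π(ρ(6)) = π(5) = 1, π(ρ(7)) = π(10) = 6, π(ρ(8)) = π(2) = 5, π(ρ(9)) = π(9) = 3, π(ρ(10)) = π(1) = 2.
Hence π ∘ ρ = [10 7 9 8 4 1 6 5 3 2].

10 7 9 8 4 1 6 5 3 2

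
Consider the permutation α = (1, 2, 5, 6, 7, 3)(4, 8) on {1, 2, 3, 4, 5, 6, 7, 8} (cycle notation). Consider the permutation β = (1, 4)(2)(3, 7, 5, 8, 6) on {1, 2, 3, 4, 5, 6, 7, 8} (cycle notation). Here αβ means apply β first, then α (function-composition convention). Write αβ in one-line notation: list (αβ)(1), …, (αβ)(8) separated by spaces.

8 5 3 2 4 1 6 7

For each element, apply β then α: 1 → 4 → 8; 2 → 2 → 5; 3 → 7 → 3; 4 → 1 → 2; 5 → 8 → 4; 6 → 3 → 1; 7 → 5 → 6; 8 → 6 → 7.
So αβ in one-line form is 8 5 3 2 4 1 6 7.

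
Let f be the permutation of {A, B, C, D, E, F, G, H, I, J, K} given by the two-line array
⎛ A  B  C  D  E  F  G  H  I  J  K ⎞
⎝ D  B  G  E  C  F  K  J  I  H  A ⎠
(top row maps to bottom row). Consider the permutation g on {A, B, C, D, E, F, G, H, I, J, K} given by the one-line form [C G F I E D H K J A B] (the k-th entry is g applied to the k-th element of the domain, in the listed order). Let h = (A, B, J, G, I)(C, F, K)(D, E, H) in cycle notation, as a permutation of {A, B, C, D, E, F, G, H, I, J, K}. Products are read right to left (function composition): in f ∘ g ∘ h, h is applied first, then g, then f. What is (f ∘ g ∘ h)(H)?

Chase H: h(H) = D; g(D) = I; f(I) = I. Hence (f ∘ g ∘ h)(H) = I.

I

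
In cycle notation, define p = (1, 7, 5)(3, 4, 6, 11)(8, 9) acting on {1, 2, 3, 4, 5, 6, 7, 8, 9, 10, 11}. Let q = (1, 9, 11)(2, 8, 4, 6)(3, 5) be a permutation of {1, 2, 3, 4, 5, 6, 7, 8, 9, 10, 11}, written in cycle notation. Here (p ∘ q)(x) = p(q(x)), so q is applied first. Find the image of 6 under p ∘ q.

2

q(6) = 2, then p(2) = 2; composing gives (p ∘ q)(6) = 2.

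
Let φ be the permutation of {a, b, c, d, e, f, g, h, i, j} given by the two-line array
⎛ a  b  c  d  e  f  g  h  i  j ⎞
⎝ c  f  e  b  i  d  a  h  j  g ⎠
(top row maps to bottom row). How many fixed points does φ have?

1

The fixed points (elements with φ(x) = x) are {h}, so there is 1.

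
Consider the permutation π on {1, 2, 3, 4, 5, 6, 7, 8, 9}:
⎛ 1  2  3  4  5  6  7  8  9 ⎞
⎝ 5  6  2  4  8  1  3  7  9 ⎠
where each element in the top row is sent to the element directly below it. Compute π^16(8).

3

Tracing 8 → 7 → … returns to 8 after 7 steps, so 8 lies in a 7-cycle (1, 5, 8, 7, 3, 2, 6).
Powers repeat with period 7 on this cycle, and 16 mod 7 = 2, so π^16(8) = π^2(8).
Stepping 2 places around the cycle: 8 → 7 → 3.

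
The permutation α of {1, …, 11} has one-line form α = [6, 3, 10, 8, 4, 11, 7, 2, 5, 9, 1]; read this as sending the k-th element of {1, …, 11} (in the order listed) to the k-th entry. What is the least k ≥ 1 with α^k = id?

Writing α as disjoint cycles, the cycle lengths are 7, 3, 1.
Since disjoint cycles commute, ord(α) = lcm(7, 3) = 21.

21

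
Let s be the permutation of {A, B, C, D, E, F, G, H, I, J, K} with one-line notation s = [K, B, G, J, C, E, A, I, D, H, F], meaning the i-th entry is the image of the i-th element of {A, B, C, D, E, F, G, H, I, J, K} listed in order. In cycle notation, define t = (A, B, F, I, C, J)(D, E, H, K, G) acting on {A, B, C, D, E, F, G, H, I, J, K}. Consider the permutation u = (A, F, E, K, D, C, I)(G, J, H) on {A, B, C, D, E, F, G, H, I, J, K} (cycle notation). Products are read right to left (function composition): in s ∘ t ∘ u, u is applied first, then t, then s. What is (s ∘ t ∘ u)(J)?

Chase J: u(J) = H; t(H) = K; s(K) = F. Hence (s ∘ t ∘ u)(J) = F.

F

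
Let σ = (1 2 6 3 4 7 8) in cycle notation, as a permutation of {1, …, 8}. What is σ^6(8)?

7

8 lies in the 7-cycle (1 2 6 3 4 7 8).
Advancing 6 steps from 8: 8 → 1 → 2 → 6 → 3 → 4 → 7.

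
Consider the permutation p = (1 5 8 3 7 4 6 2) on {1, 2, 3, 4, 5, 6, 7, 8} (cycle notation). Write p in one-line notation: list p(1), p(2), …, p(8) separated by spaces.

5 1 7 6 8 2 4 3

Each element maps to the next entry in its cycle (wrapping to the front): 1↦5, 2↦1, 3↦7, 4↦6, 5↦8, 6↦2, 7↦4, 8↦3.
Listing these in domain order gives 5 1 7 6 8 2 4 3.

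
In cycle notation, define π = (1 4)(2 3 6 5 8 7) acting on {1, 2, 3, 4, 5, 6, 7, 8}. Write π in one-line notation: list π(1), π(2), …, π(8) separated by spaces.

Image by image: 1→4, 2→3, 3→6, 4→1, 5→8, 6→5, 7→2, 8→7.
Listing these in domain order gives 4 3 6 1 8 5 2 7.

4 3 6 1 8 5 2 7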